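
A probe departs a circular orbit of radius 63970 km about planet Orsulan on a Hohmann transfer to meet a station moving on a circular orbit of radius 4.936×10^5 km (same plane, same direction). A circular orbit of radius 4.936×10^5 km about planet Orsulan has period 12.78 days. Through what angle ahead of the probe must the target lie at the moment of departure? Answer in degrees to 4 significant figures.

φ = 103.6°

From Kepler's third law T² = 4π²r³/μ at r = 4.936×10^5 km, T = 12.78 days = 12.78 × 86400 s = 1.104192×10^6 s: μ = 4π²r³/T² = 3.89400×10^6 km³/s².
Semi-major axis of the transfer orbit: a_t = (63970 + 4.936×10^5)/2 = 2.78785×10^5 km.
The half-period of the transfer ellipse is t = π√(a_t³/μ) = 2.3435×10^5 s.
The target's mean motion on its circular orbit is ω₂ = √(μ/r₂³) = 5.6903×10^-6 rad/s.
Angle swept by the target during transfer: ω₂·t = 1.3335 rad = 76.40°.
Arrival is 180° from departure on the ellipse, so φ = 180° − 76.40° = 103.6°.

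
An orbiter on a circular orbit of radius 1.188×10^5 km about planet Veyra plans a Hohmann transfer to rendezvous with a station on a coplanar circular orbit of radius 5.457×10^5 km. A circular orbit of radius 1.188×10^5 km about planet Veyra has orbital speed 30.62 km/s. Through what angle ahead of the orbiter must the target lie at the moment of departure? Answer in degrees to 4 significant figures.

φ = 94.49°

From the circular-orbit relation v² = μ/r at r = 1.188×10^5 km: μ = v²r = (30.62)² × 1.188×10^5 = 1.11385×10^8 km³/s².
Semi-major axis of the transfer orbit: a_t = (1.188×10^5 + 5.457×10^5)/2 = 3.3225×10^5 km.
Transfer time t = π√(a_t³/μ) = 57010 s.
Target angular speed ω₂ = √(μ/r₂³) = 2.618×10^-5 rad/s.
Angle swept by the target during transfer: ω₂·t = 1.4925 rad = 85.51°.
Arrival is 180° from departure on the ellipse, so φ = 180° − 85.51° = 94.49°.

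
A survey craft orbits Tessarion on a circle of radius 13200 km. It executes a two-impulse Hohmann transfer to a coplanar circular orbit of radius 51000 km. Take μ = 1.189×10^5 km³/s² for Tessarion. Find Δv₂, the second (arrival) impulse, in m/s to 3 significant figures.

Δv₂ = 548 m/s

Transfer-ellipse semi-major axis a_t = (r₁ + r₂)/2 = (13200 + 51000)/2 = 32100 km.
Circular speed at r = 51000 km: v_c = √(μ/r) = 1.5269 km/s.
Transfer-orbit speed at the same r (vis-viva, a = a_t): v_t = √[μ(2/r − 1/a_t)] = 0.97913 km/s.
Δv₂ = |v_t − v_c| = |0.97913 − 1.5269| = 0.5478 km/s.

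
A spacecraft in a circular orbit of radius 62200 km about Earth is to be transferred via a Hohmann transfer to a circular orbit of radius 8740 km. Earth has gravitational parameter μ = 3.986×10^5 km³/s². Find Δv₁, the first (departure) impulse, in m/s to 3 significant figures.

Transfer-ellipse semi-major axis a_t = (r₁ + r₂)/2 = (62200 + 8740)/2 = 35470 km.
On the circular orbit at r = 62200 km, v_c = √(μ/r) = 2.5315 km/s.
Vis-viva on the transfer ellipse at r = 62200 km gives v_t = √[μ(2/r − 1/a_t)] = 1.2566 km/s.
Δv₁ = |v_t − v_c| = |1.2566 − 2.5315| = 1.275 km/s.

Δv₁ = 1270 m/s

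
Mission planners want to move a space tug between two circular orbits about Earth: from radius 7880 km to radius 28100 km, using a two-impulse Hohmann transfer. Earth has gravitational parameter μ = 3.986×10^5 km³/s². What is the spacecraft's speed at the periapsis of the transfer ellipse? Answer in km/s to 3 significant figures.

v = 8.89 km/s

Transfer-ellipse semi-major axis a_t = (r₁ + r₂)/2 = (7880 + 28100)/2 = 17990 km.
At periapsis, r = 7880 km.
Vis-viva: v = √[μ(2/r − 1/a_t)] = √[3.986×10^5 × (2/7880 − 1/17990)] = 8.889 km/s.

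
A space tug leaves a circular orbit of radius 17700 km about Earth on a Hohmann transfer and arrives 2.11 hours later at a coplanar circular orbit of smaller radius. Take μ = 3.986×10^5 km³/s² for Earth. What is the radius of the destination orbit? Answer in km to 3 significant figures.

r₂ = 8820 km

Transfer time t = 2.11 hours = 7596 s, and t = π√(a_t³/μ).
So a_t = (μ t²/π²)^(1/3) = (3.986×10^5 × (7596)² / π²)^(1/3) = 13258 km.
Since a_t = (r₁ + r₂)/2, r₂ = 2a_t − r₁ = 2×13258 − 17700 = 8816 km.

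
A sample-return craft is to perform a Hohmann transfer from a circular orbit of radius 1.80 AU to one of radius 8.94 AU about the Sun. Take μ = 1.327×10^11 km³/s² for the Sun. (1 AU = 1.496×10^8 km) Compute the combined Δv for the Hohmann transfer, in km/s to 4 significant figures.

Δv = 10.64 km/s

In km: r₁ = 1.80 × 1.496×10^8 = 2.6928×10^8 km; r₂ = 8.94 × 1.496×10^8 = 1.337424×10^9 km.
The Hohmann ellipse has a_t = (r₁ + r₂)/2 = 8.03352×10^8 km.
Circular speed at r₁: v₁ = √(μ/r₁) = √(1.327×10^11/2.6928×10^8) = 22.199 km/s.
Transfer-orbit speed at r₁ (vis-viva): v_p = √[μ(2/r₁ − 1/a_t)] = 28.643 km/s.
First burn Δv₁ = |v_p − v₁| = 6.444 km/s.
At r₂, v₂ = √(μ/r₂) = 9.961 km/s.
Transfer-orbit speed at r₂: v_a = √[μ(2/r₂ − 1/a_t)] = 5.767 km/s.
Second burn Δv₂ = |v₂ − v_a| = 4.194 km/s.
Δv = Δv₁ + Δv₂ = 6.444 + 4.194 = 10.64 km/s.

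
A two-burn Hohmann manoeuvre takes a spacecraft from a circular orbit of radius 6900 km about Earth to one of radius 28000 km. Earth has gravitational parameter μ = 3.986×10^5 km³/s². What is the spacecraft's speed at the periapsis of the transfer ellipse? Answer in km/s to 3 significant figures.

Semi-major axis of the transfer orbit: a_t = (6900 + 28000)/2 = 17450 km.
At periapsis, r = 6900 km.
Applying v² = μ(2/r − 1/a_t): v = 9.628 km/s.

v = 9.63 km/s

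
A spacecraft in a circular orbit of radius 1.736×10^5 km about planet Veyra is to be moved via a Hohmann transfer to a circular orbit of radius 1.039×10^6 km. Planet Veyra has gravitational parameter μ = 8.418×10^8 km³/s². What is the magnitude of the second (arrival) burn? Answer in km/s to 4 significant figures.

Δv₂ = 13.23 km/s

Transfer-ellipse semi-major axis a_t = (r₁ + r₂)/2 = (1.736×10^5 + 1.039×10^6)/2 = 6.063×10^5 km.
On the circular orbit at r = 1.039×10^6 km, v_c = √(μ/r) = 28.46 km/s.
Vis-viva on the transfer ellipse at r = 1.039×10^6 km gives v_t = √[μ(2/r − 1/a_t)] = 15.23 km/s.
Δv₂ = |v_t − v_c| = |15.23 − 28.46| = 13.23 km/s.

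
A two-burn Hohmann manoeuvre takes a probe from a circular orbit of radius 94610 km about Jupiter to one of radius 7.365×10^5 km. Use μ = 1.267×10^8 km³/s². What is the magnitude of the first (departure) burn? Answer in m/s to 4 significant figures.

Semi-major axis of the transfer orbit: a_t = (94610 + 7.365×10^5)/2 = 4.15555×10^5 km.
On the circular orbit at r = 94610 km, v_c = √(μ/r) = 36.595 km/s.
Transfer-orbit speed at the same r (vis-viva, a = a_t): v_t = √[μ(2/r − 1/a_t)] = 48.718 km/s.
Δv₁ = |v_t − v_c| = |48.718 − 36.595| = 12.12 km/s.

Δv₁ = 12120 m/s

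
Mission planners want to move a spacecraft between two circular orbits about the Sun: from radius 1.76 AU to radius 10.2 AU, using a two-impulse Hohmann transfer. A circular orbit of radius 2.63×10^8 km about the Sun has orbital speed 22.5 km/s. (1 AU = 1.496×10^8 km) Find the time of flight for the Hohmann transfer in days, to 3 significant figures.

t = 2670 days

From the circular-orbit relation v² = μ/r at r = 2.63×10^8 km: μ = v²r = (22.5)² × 2.63×10^8 = 1.33144×10^11 km³/s².
In km: r₁ = 1.76 × 1.496×10^8 = 2.63296×10^8 km; r₂ = 10.2 × 1.496×10^8 = 1.52592×10^9 km.
Semi-major axis of the transfer orbit: a_t = (2.63296×10^8 + 1.52592×10^9)/2 = 8.94608×10^8 km.
Half the transfer-orbit period gives t = π√(a_t³/μ) = 2.304×10^8 s.
Converting: 2.304×10^8 s ÷ 86400 s/day = 2670 days.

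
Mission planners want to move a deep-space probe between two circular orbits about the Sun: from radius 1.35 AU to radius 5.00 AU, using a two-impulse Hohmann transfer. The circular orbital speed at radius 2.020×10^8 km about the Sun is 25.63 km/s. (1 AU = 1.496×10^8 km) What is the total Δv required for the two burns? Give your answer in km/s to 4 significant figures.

From the circular-orbit relation v² = μ/r at r = 2.020×10^8 km: μ = v²r = (25.63)² × 2.020×10^8 = 1.32693×10^11 km³/s².
In km: r₁ = 1.35 × 1.496×10^8 = 2.0196×10^8 km; r₂ = 5.00 × 1.496×10^8 = 7.480×10^8 km.
Transfer-ellipse semi-major axis a_t = (r₁ + r₂)/2 = (2.0196×10^8 + 7.480×10^8)/2 = 4.7498×10^8 km.
At r₁ the circular-orbit speed is v₁ = √(μ/r₁) = 25.633 km/s.
On the transfer ellipse at r₁, vis-viva gives v_p = √[μ(2/r₁ − 1/a_t)] = 32.167 km/s.
First burn Δv₁ = |v_p − v₁| = 6.534 km/s.
At r₂, v₂ = √(μ/r₂) = 13.319 km/s.
Transfer-orbit speed at r₂: v_a = √[μ(2/r₂ − 1/a_t)] = 8.6850 km/s.
Second burn Δv₂ = |v₂ − v_a| = 4.634 km/s.
Δv = Δv₁ + Δv₂ = 6.534 + 4.634 = 11.17 km/s.

Δv = 11.17 km/s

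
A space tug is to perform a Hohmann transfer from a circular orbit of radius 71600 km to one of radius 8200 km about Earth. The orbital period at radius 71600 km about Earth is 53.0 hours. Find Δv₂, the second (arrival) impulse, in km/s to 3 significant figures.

Δv₂ = 2.37 km/s

From Kepler's third law T² = 4π²r³/μ at r = 71600 km, T = 53.0 hours = 53.0 × 3600 s = 1.908×10^5 s: μ = 4π²r³/T² = 3.98054×10^5 km³/s².
The Hohmann ellipse has a_t = (r₁ + r₂)/2 = 39900 km.
Circular speed at r = 8200 km: v_c = √(μ/r) = 6.967 km/s.
Transfer-orbit speed at the same r (vis-viva, a = a_t): v_t = √[μ(2/r − 1/a_t)] = 9.333 km/s.
Δv₂ = |v_t − v_c| = |9.333 − 6.967| = 2.366 km/s.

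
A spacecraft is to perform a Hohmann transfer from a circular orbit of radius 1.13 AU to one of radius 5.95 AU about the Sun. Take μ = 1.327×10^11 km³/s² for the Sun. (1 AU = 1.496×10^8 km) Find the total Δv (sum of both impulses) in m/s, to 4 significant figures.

Δv = 13620 m/s

In km: r₁ = 1.13 × 1.496×10^8 = 1.69048×10^8 km; r₂ = 5.95 × 1.496×10^8 = 8.9012×10^8 km.
Semi-major axis of the transfer orbit: a_t = (1.69048×10^8 + 8.9012×10^8)/2 = 5.29584×10^8 km.
At r₁ the circular-orbit speed is v₁ = √(μ/r₁) = 28.0176 km/s.
On the transfer ellipse at r₁, vis-viva gives v_p = √[μ(2/r₁ − 1/a_t)] = 36.3235 km/s.
First burn Δv₁ = |v_p − v₁| = 8.306 km/s.
Circular speed at r₂: v₂ = √(μ/r₂) = 12.2099 km/s.
Transfer-orbit speed at r₂: v_a = √[μ(2/r₂ − 1/a_t)] = 6.89841 km/s.
Second burn Δv₂ = |v₂ − v_a| = 5.311 km/s.
Δv = Δv₁ + Δv₂ = 8.306 + 5.311 = 13.62 km/s.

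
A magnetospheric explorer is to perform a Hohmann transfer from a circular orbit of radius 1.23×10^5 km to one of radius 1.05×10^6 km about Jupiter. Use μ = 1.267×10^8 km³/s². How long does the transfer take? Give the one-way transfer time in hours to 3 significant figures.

Transfer-ellipse semi-major axis a_t = (r₁ + r₂)/2 = (1.230×10^5 + 1.050×10^6)/2 = 5.865×10^5 km.
By Kepler's third law the transfer-orbit period is T = 2π√(a_t³/μ), so t = T/2 = 1.254×10^5 s.
Converting: 1.254×10^5 s ÷ 3600 s/hour = 34.8 hours.

t = 34.8 hours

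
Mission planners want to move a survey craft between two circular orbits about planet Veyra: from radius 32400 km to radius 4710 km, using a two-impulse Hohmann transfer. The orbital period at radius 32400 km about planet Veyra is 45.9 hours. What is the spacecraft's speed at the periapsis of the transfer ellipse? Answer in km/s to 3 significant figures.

From Kepler's third law T² = 4π²r³/μ at r = 32400 km, T = 45.9 hours = 45.9 × 3600 s = 1.6524×10^5 s: μ = 4π²r³/T² = 49177.3 km³/s².
Semi-major axis of the transfer orbit: a_t = (32400 + 4710)/2 = 18555 km.
At periapsis, r = 4710 km.
Applying v² = μ(2/r − 1/a_t): v = 4.270 km/s.

v = 4.27 km/s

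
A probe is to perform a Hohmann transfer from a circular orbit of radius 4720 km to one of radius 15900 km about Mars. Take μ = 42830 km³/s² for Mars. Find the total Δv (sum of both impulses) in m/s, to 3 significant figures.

Δv = 1260 m/s

The Hohmann ellipse has a_t = (r₁ + r₂)/2 = 10310 km.
Circular speed at r₁: v₁ = √(μ/r₁) = √(42830/4720) = 3.01233 km/s.
Transfer-orbit speed at r₁ (vis-viva): v_p = √[μ(2/r₁ − 1/a_t)] = 3.74087 km/s.
First burn Δv₁ = |v_p − v₁| = 0.7285 km/s.
At r₂, v₂ = √(μ/r₂) = 1.6413 km/s.
Transfer-orbit speed at r₂: v_a = √[μ(2/r₂ − 1/a_t)] = 1.1105 km/s.
Second burn Δv₂ = |v₂ − v_a| = 0.5308 km/s.
Δv = Δv₁ + Δv₂ = 0.7285 + 0.5308 = 1.259 km/s.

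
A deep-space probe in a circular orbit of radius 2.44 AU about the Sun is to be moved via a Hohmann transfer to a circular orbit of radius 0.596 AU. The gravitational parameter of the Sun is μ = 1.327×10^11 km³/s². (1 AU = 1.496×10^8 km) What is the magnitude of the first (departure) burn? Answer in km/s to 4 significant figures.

Δv₁ = 7.120 km/s

In km: r₁ = 2.44 × 1.496×10^8 = 3.65024×10^8 km; r₂ = 0.596 × 1.496×10^8 = 8.91616×10^7 km.
Semi-major axis of the transfer orbit: a_t = (3.65024×10^8 + 8.91616×10^7)/2 = 2.270928×10^8 km.
On the circular orbit at r = 3.65024×10^8 km, v_c = √(μ/r) = 19.07 km/s.
Vis-viva on the transfer ellipse at r = 3.65024×10^8 km gives v_t = √[μ(2/r − 1/a_t)] = 11.95 km/s.
Δv₁ = |v_t − v_c| = |11.95 − 19.07| = 7.120 km/s.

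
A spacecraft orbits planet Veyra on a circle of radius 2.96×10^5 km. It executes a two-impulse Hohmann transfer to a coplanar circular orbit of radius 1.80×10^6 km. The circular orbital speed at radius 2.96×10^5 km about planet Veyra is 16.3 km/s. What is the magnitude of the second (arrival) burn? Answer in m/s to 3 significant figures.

From the circular-orbit relation v² = μ/r at r = 2.96×10^5 km: μ = v²r = (16.3)² × 2.96×10^5 = 7.86442×10^7 km³/s².
Transfer-ellipse semi-major axis a_t = (r₁ + r₂)/2 = (2.960×10^5 + 1.800×10^6)/2 = 1.048×10^6 km.
Circular speed at r = 1.800×10^6 km: v_c = √(μ/r) = 6.610 km/s.
Vis-viva on the transfer ellipse at r = 1.800×10^6 km gives v_t = √[μ(2/r − 1/a_t)] = 3.513 km/s.
Δv₂ = |v_t − v_c| = |3.513 − 6.610| = 3.097 km/s.

Δv₂ = 3100 m/s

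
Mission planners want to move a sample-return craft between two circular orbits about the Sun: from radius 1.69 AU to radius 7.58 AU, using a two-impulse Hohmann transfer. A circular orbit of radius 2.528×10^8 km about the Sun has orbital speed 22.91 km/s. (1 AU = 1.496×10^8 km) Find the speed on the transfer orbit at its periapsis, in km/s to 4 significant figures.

From the circular-orbit relation v² = μ/r at r = 2.528×10^8 km: μ = v²r = (22.91)² × 2.528×10^8 = 1.32687×10^11 km³/s².
In km: r₁ = 1.69 × 1.496×10^8 = 2.52824×10^8 km; r₂ = 7.58 × 1.496×10^8 = 1.133968×10^9 km.
Transfer-ellipse semi-major axis a_t = (r₁ + r₂)/2 = (2.52824×10^8 + 1.133968×10^9)/2 = 6.93396×10^8 km.
At periapsis, r = 2.52824×10^8 km.
From the vis-viva equation, v = √[μ(2/r − 1/a_t)] = 29.30 km/s.

v = 29.30 km/s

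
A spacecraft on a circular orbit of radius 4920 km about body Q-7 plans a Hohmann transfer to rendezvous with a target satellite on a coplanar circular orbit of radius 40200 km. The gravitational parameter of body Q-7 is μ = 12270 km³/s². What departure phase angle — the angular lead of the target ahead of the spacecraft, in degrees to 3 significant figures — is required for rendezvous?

φ = 104°

Transfer-ellipse semi-major axis a_t = (r₁ + r₂)/2 = (4920 + 40200)/2 = 22560 km.
The half-period of the transfer ellipse is t = π√(a_t³/μ) = 96103 s.
Target angular speed ω₂ = √(μ/r₂³) = 1.3743×10^-5 rad/s.
Angle swept by the target during transfer: ω₂·t = 1.3207 rad = 75.67°.
The spacecraft traverses 180° on the transfer ellipse, so the target must lead by 180° − 75.67° = 104°.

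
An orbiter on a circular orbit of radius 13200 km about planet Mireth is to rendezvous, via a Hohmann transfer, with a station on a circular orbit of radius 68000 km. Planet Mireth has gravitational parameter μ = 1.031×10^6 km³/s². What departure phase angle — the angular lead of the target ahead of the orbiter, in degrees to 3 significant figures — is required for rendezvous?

Semi-major axis of the transfer orbit: a_t = (13200 + 68000)/2 = 40600 km.
Transfer time t = π√(a_t³/μ) = 25311 s.
The target's mean motion on its circular orbit is ω₂ = √(μ/r₂³) = 5.7262×10^-5 rad/s.
Angle swept by the target during transfer: ω₂·t = 1.4494 rad = 83.04°.
Arrival is 180° from departure on the ellipse, so φ = 180° − 83.04° = 97.0°.

φ = 97.0°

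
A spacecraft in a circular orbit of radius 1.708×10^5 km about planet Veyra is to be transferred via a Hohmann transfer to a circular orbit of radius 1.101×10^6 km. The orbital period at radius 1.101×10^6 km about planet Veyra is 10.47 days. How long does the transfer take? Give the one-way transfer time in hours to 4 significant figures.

t = 55.15 hours

From Kepler's third law T² = 4π²r³/μ at r = 1.101×10^6 km, T = 10.47 days = 10.47 × 86400 s = 9.04608×10^5 s: μ = 4π²r³/T² = 6.43874×10^7 km³/s².
Semi-major axis of the transfer orbit: a_t = (1.708×10^5 + 1.101×10^6)/2 = 6.359×10^5 km.
By Kepler's third law the transfer-orbit period is T = 2π√(a_t³/μ), so t = T/2 = 1.9853×10^5 s.
Converting: 1.9853×10^5 s ÷ 3600 s/hour = 55.15 hours.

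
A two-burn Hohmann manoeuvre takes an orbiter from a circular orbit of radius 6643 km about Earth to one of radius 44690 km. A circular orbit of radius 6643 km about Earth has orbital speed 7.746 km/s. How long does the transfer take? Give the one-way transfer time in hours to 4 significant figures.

t = 5.684 hours

From the circular-orbit relation v² = μ/r at r = 6643 km: μ = v²r = (7.746)² × 6643 = 3.98583×10^5 km³/s².
The Hohmann ellipse has a_t = (r₁ + r₂)/2 = 25666.5 km.
Half the transfer-orbit period gives t = π√(a_t³/μ) = 20462 s.
Converting: 20462 s ÷ 3600 s/hour = 5.684 hours.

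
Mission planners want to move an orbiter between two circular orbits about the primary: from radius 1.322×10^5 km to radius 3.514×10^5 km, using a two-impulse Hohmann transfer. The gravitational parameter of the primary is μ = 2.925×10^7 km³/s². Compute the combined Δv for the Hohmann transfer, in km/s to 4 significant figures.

Semi-major axis of the transfer orbit: a_t = (1.322×10^5 + 3.514×10^5)/2 = 2.418×10^5 km.
At r₁ the circular-orbit speed is v₁ = √(μ/r₁) = 14.875 km/s.
Transfer-orbit speed at r₁ (vis-viva): v_p = √[μ(2/r₁ − 1/a_t)] = 17.932 km/s.
First burn Δv₁ = |v_p − v₁| = 3.057 km/s.
Circular speed at r₂: v₂ = √(μ/r₂) = 9.1235 km/s.
Transfer-orbit speed at r₂: v_a = √[μ(2/r₂ − 1/a_t)] = 6.7461 km/s.
Second burn Δv₂ = |v₂ − v_a| = 2.377 km/s.
Total Δv = Δv₁ + Δv₂ = 5.434 km/s.

Δv = 5.434 km/s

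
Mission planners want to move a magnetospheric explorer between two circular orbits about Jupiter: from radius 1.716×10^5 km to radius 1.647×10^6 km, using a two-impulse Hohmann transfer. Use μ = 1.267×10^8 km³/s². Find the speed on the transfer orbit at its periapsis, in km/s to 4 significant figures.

Transfer-ellipse semi-major axis a_t = (r₁ + r₂)/2 = (1.716×10^5 + 1.647×10^6)/2 = 9.093×10^5 km.
The periapsis of the transfer ellipse is at r = 1.716×10^5 km.
Vis-viva: v = √[μ(2/r − 1/a_t)] = √[1.267×10^8 × (2/1.716×10^5 − 1/9.093×10^5)] = 36.57 km/s.

v = 36.57 km/s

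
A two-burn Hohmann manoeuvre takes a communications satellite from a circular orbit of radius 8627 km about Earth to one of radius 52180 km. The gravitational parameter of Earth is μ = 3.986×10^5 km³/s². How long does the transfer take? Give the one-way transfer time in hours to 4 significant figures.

Transfer-ellipse semi-major axis a_t = (r₁ + r₂)/2 = (8627 + 52180)/2 = 30403.5 km.
Transfer time t = π√(a_t³/μ) = π√((30403.5)³ / 3.986×10^5) = 26380 s.
Converting: 26380 s ÷ 3600 s/hour = 7.328 hours.

t = 7.328 hours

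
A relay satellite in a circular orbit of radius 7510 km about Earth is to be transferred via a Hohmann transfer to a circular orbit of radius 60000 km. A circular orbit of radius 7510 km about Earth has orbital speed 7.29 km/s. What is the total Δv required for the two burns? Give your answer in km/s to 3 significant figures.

From the circular-orbit relation v² = μ/r at r = 7510 km: μ = v²r = (7.29)² × 7510 = 3.99112×10^5 km³/s².
The Hohmann ellipse has a_t = (r₁ + r₂)/2 = 33755 km.
Circular speed at r₁: v₁ = √(μ/r₁) = √(3.99112×10^5/7510) = 7.290 km/s.
On the transfer ellipse at r₁, vis-viva equation gives v_p = √[μ(2/r₁ − 1/a_t)] = 9.719 km/s.
First burn Δv₁ = |v_p − v₁| = 2.429 km/s.
At r₂, v₂ = √(μ/r₂) = 2.5791 km/s.
Transfer-orbit speed at r₂: v_a = √[μ(2/r₂ − 1/a_t)] = 1.2165 km/s.
Second burn Δv₂ = |v₂ − v_a| = 1.363 km/s.
Δv = Δv₁ + Δv₂ = 2.429 + 1.363 = 3.792 km/s.

Δv = 3.79 km/s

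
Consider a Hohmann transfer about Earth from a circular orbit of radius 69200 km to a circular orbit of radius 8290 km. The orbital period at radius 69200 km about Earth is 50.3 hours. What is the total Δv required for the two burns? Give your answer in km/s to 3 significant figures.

Δv = 3.62 km/s

From Kepler's third law T² = 4π²r³/μ at r = 69200 km, T = 50.3 hours = 50.3 × 3600 s = 1.8108×10^5 s: μ = 4π²r³/T² = 3.98967×10^5 km³/s².
Transfer-ellipse semi-major axis a_t = (r₁ + r₂)/2 = (69200 + 8290)/2 = 38745 km.
Circular speed at r₁: v₁ = √(μ/r₁) = √(3.98967×10^5/69200) = 2.401 km/s.
Transfer-orbit speed at r₁ (v² = μ(2/r − 1/a)): v_a = √[μ(2/r₁ − 1/a_t)] = 1.111 km/s.
First burn Δv₁ = |v_a − v₁| = 1.290 km/s.
At r₂, v₂ = √(μ/r₂) = 6.937 km/s.
Transfer-orbit speed at r₂: v_p = √[μ(2/r₂ − 1/a_t)] = 9.271 km/s.
Second burn Δv₂ = |v₂ − v_p| = 2.334 km/s.
Δv = Δv₁ + Δv₂ = 1.290 + 2.334 = 3.624 km/s.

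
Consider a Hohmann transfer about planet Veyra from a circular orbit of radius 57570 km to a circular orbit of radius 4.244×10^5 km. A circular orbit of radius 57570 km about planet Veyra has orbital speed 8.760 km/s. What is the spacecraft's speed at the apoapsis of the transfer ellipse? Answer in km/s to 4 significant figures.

v = 1.577 km/s

From the circular-orbit relation v² = μ/r at r = 57570 km: μ = v²r = (8.760)² × 57570 = 4.41778×10^6 km³/s².
Transfer-ellipse semi-major axis a_t = (r₁ + r₂)/2 = (57570 + 4.244×10^5)/2 = 2.40985×10^5 km.
The apoapsis of the transfer ellipse is at r = 4.244×10^5 km.
From the vis-viva equation, v = √[μ(2/r − 1/a_t)] = 1.577 km/s.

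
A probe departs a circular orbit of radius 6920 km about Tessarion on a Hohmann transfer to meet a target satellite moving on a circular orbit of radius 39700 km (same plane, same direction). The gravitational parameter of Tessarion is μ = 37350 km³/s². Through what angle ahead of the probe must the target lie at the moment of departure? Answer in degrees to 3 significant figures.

φ = 99.0°

Semi-major axis of the transfer orbit: a_t = (6920 + 39700)/2 = 23310 km.
The half-period of the transfer ellipse is t = π√(a_t³/μ) = 57852 s.
The target's mean motion on its circular orbit is ω₂ = √(μ/r₂³) = 2.4432×10^-5 rad/s.
Angle swept by the target during transfer: ω₂·t = 1.4134 rad = 80.98°.
Arrival is 180° from departure on the ellipse, so φ = 180° − 80.98° = 99.0°.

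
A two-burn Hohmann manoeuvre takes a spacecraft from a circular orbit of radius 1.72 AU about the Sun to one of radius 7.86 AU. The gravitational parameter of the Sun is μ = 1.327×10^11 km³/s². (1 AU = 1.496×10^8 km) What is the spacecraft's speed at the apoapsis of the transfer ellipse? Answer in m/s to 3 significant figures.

v = 6370 m/s

In km: r₁ = 1.72 × 1.496×10^8 = 2.57312×10^8 km; r₂ = 7.86 × 1.496×10^8 = 1.175856×10^9 km.
The Hohmann ellipse has a_t = (r₁ + r₂)/2 = 7.16584×10^8 km.
The apoapsis of the transfer ellipse is at r = 1.175856×10^9 km.
From the vis-viva equation, v = √[μ(2/r − 1/a_t)] = 6.366 km/s.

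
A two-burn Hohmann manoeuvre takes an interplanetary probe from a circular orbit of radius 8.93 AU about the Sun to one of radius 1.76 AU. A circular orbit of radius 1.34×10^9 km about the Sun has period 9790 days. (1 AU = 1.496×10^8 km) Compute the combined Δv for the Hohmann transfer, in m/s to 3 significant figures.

Δv = 10800 m/s

From Kepler's third law T² = 4π²r³/μ at r = 1.34×10^9 km, T = 9790 days = 9790 × 86400 s = 8.45856×10^8 s: μ = 4π²r³/T² = 1.32764×10^11 km³/s².
In km: r₁ = 8.93 × 1.496×10^8 = 1.335928×10^9 km; r₂ = 1.76 × 1.496×10^8 = 2.63296×10^8 km.
The Hohmann ellipse has a_t = (r₁ + r₂)/2 = 7.99612×10^8 km.
Circular speed at r₁: v₁ = √(μ/r₁) = √(1.32764×10^11/1.335928×10^9) = 9.9689 km/s.
Transfer-orbit speed at r₁ (v² = μ(2/r − 1/a)): v_a = √[μ(2/r₁ − 1/a_t)] = 5.7205 km/s.
First burn Δv₁ = |v_a − v₁| = 4.248 km/s.
Circular speed at r₂: v₂ = √(μ/r₂) = 22.455 km/s.
Transfer-orbit speed at r₂: v_p = √[μ(2/r₂ − 1/a_t)] = 29.025 km/s.
Second burn Δv₂ = |v₂ − v_p| = 6.570 km/s.
Total Δv = Δv₁ + Δv₂ = 10.82 km/s.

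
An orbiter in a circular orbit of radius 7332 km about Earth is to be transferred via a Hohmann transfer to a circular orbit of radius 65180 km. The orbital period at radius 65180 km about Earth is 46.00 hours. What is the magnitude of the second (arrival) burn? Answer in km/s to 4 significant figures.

Δv₂ = 1.361 km/s

From Kepler's third law T² = 4π²r³/μ at r = 65180 km, T = 46.00 hours = 46.00 × 3600 s = 1.656×10^5 s: μ = 4π²r³/T² = 3.98641×10^5 km³/s².
The Hohmann ellipse has a_t = (r₁ + r₂)/2 = 36256 km.
Circular speed at r = 65180 km: v_c = √(μ/r) = 2.473 km/s.
Vis-viva on the transfer ellipse at r = 65180 km gives v_t = √[μ(2/r − 1/a_t)] = 1.112 km/s.
Δv₂ = |v_t − v_c| = |1.112 − 2.473| = 1.361 km/s.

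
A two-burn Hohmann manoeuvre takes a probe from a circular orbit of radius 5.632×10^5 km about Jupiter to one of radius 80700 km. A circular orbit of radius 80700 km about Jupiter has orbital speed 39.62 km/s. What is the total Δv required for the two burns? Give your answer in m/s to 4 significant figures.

From the circular-orbit relation v² = μ/r at r = 80700 km: μ = v²r = (39.62)² × 80700 = 1.26678×10^8 km³/s².
Transfer-ellipse semi-major axis a_t = (r₁ + r₂)/2 = (5.632×10^5 + 80700)/2 = 3.2195×10^5 km.
Circular speed at r₁: v₁ = √(μ/r₁) = √(1.26678×10^8/5.632×10^5) = 14.998 km/s.
On the transfer ellipse at r₁, vis-viva gives v_a = √[μ(2/r₁ − 1/a_t)] = 7.5087 km/s.
First burn Δv₁ = |v_a − v₁| = 7.489 km/s.
Circular speed at r₂: v₂ = √(μ/r₂) = 39.62 km/s.
Transfer-orbit speed at r₂: v_p = √[μ(2/r₂ − 1/a_t)] = 52.40 km/s.
Second burn Δv₂ = |v₂ − v_p| = 12.78 km/s.
Δv = Δv₁ + Δv₂ = 7.489 + 12.78 = 20.27 km/s.

Δv = 20270 m/s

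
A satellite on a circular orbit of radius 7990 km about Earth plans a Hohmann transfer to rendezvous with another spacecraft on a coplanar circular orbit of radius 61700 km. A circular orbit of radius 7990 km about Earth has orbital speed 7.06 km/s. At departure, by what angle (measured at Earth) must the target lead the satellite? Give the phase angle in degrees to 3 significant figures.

From the circular-orbit relation v² = μ/r at r = 7990 km: μ = v²r = (7.06)² × 7990 = 3.98250×10^5 km³/s².
Semi-major axis of the transfer orbit: a_t = (7990 + 61700)/2 = 34845 km.
The half-period of the transfer ellipse is t = π√(a_t³/μ) = 32380 s.
Target angular speed ω₂ = √(μ/r₂³) = 4.1177×10^-5 rad/s.
Angle swept by the target during transfer: ω₂·t = 1.3333 rad = 76.39°.
The satellite traverses 180° on the transfer ellipse, so the target must lead by 180° − 76.39° = 104°.

φ = 104°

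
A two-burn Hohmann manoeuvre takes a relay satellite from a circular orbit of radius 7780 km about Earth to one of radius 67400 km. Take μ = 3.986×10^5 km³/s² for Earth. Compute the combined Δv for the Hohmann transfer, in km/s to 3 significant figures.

The Hohmann ellipse has a_t = (r₁ + r₂)/2 = 37590 km.
At r₁ the circular-orbit speed is v₁ = √(μ/r₁) = 7.1578 km/s.
On the transfer ellipse at r₁, v² = μ(2/r − 1/a) gives v_p = √[μ(2/r₁ − 1/a_t)] = 9.5846 km/s.
First burn Δv₁ = |v_p − v₁| = 2.4268 km/s.
At r₂, v₂ = √(μ/r₂) = 2.43186 km/s.
Transfer-orbit speed at r₂: v_a = √[μ(2/r₂ − 1/a_t)] = 1.10635 km/s.
Second burn Δv₂ = |v₂ − v_a| = 1.3255 km/s.
Δv = Δv₁ + Δv₂ = 2.4268 + 1.3255 = 3.752 km/s.

Δv = 3.75 km/s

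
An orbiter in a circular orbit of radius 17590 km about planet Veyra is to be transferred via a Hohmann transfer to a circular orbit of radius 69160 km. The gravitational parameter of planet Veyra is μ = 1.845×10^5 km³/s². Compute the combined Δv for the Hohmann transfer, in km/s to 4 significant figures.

Δv = 1.444 km/s

The Hohmann ellipse has a_t = (r₁ + r₂)/2 = 43375 km.
At r₁ the circular-orbit speed is v₁ = √(μ/r₁) = 3.23866 km/s.
Transfer-orbit speed at r₁ (vis-viva): v_p = √[μ(2/r₁ − 1/a_t)] = 4.08953 km/s.
First burn Δv₁ = |v_p − v₁| = 0.8509 km/s.
At r₂, v₂ = √(μ/r₂) = 1.6333 km/s.
Transfer-orbit speed at r₂: v_a = √[μ(2/r₂ − 1/a_t)] = 1.0401 km/s.
Second burn Δv₂ = |v₂ − v_a| = 0.5932 km/s.
Total Δv = Δv₁ + Δv₂ = 1.444 km/s.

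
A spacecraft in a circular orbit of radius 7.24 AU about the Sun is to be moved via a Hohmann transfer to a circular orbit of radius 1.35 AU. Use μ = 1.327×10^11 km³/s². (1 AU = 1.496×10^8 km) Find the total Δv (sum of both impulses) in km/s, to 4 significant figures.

Δv = 12.51 km/s

In km: r₁ = 7.24 × 1.496×10^8 = 1.083104×10^9 km; r₂ = 1.35 × 1.496×10^8 = 2.0196×10^8 km.
Transfer-ellipse semi-major axis a_t = (r₁ + r₂)/2 = (1.083104×10^9 + 2.0196×10^8)/2 = 6.42532×10^8 km.
At r₁ the circular-orbit speed is v₁ = √(μ/r₁) = 11.069 km/s.
Transfer-orbit speed at r₁ (vis-viva): v_a = √[μ(2/r₁ − 1/a_t)] = 6.2056 km/s.
First burn Δv₁ = |v_a − v₁| = 4.863 km/s.
Circular speed at r₂: v₂ = √(μ/r₂) = 25.6332 km/s.
Transfer-orbit speed at r₂: v_p = √[μ(2/r₂ − 1/a_t)] = 33.2805 km/s.
Second burn Δv₂ = |v₂ − v_p| = 7.647 km/s.
Total Δv = Δv₁ + Δv₂ = 12.51 km/s.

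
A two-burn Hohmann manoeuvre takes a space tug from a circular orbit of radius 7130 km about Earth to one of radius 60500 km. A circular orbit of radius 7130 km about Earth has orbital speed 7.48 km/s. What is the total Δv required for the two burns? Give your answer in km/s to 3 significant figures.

Δv = 3.91 km/s

From the circular-orbit relation v² = μ/r at r = 7130 km: μ = v²r = (7.48)² × 7130 = 3.98926×10^5 km³/s².
Semi-major axis of the transfer orbit: a_t = (7130 + 60500)/2 = 33815 km.
At r₁ the circular-orbit speed is v₁ = √(μ/r₁) = 7.4800 km/s.
Transfer-orbit speed at r₁ (v² = μ(2/r − 1/a)): v_p = √[μ(2/r₁ − 1/a_t)] = 10.005 km/s.
First burn Δv₁ = |v_p − v₁| = 2.525 km/s.
At r₂, v₂ = √(μ/r₂) = 2.568 km/s.
Transfer-orbit speed at r₂: v_a = √[μ(2/r₂ − 1/a_t)] = 1.179 km/s.
Second burn Δv₂ = |v₂ − v_a| = 1.389 km/s.
Total Δv = Δv₁ + Δv₂ = 3.914 km/s.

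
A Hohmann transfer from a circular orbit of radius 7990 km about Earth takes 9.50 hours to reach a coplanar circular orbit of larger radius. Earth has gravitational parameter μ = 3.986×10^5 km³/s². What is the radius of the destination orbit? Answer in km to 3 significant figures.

r₂ = 64300 km

Transfer time t = 9.50 hours = 34200 s, and t = π√(a_t³/μ).
So a_t = (μ t²/π²)^(1/3) = (3.986×10^5 × (34200)² / π²)^(1/3) = 36149 km.
Since a_t = (r₁ + r₂)/2, r₂ = 2a_t − r₁ = 2×36149 − 7990 = 64308 km.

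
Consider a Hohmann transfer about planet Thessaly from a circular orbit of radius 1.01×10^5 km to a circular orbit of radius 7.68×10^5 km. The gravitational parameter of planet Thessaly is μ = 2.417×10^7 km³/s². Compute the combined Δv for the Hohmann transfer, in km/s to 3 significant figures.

The Hohmann ellipse has a_t = (r₁ + r₂)/2 = 4.345×10^5 km.
At r₁ the circular-orbit speed is v₁ = √(μ/r₁) = 15.470 km/s.
On the transfer ellipse at r₁, vis-viva equation gives v_p = √[μ(2/r₁ − 1/a_t)] = 20.567 km/s.
First burn Δv₁ = |v_p − v₁| = 5.097 km/s.
At r₂, v₂ = √(μ/r₂) = 5.610 km/s.
Transfer-orbit speed at r₂: v_a = √[μ(2/r₂ − 1/a_t)] = 2.705 km/s.
Second burn Δv₂ = |v₂ − v_a| = 2.905 km/s.
Total Δv = Δv₁ + Δv₂ = 8.002 km/s.

Δv = 8.00 km/s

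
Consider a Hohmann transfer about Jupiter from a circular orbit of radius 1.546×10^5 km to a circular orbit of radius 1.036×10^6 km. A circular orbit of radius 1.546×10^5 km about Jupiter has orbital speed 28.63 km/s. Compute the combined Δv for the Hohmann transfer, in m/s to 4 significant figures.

Δv = 14560 m/s

From the circular-orbit relation v² = μ/r at r = 1.546×10^5 km: μ = v²r = (28.63)² × 1.546×10^5 = 1.26722×10^8 km³/s².
Transfer-ellipse semi-major axis a_t = (r₁ + r₂)/2 = (1.546×10^5 + 1.036×10^6)/2 = 5.953×10^5 km.
At r₁ the circular-orbit speed is v₁ = √(μ/r₁) = 28.630 km/s.
On the transfer ellipse at r₁, vis-viva equation gives v_p = √[μ(2/r₁ − 1/a_t)] = 37.769 km/s.
First burn Δv₁ = |v_p − v₁| = 9.139 km/s.
Circular speed at r₂: v₂ = √(μ/r₂) = 11.06 km/s.
Transfer-orbit speed at r₂: v_a = √[μ(2/r₂ − 1/a_t)] = 5.636 km/s.
Second burn Δv₂ = |v₂ − v_a| = 5.424 km/s.
Δv = Δv₁ + Δv₂ = 9.139 + 5.424 = 14.56 km/s.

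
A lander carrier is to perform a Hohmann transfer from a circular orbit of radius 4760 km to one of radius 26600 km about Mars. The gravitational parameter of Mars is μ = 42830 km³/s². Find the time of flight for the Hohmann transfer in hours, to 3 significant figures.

t = 8.28 hours

The Hohmann ellipse has a_t = (r₁ + r₂)/2 = 15680 km.
Transfer time t = π√(a_t³/μ) = π√((15680)³ / 42830) = 29810 s.
Converting: 29810 s ÷ 3600 s/hour = 8.28 hours.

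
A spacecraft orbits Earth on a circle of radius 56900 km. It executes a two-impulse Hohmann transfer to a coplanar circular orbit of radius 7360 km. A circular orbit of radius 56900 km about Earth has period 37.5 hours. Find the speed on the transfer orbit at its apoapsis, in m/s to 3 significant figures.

v = 1270 m/s

From Kepler's third law T² = 4π²r³/μ at r = 56900 km, T = 37.5 hours = 37.5 × 3600 s = 1.350×10^5 s: μ = 4π²r³/T² = 3.99052×10^5 km³/s².
The Hohmann ellipse has a_t = (r₁ + r₂)/2 = 32130 km.
The apoapsis of the transfer ellipse is at r = 56900 km.
From the vis-viva equation, v = √[μ(2/r − 1/a_t)] = 1.267 km/s.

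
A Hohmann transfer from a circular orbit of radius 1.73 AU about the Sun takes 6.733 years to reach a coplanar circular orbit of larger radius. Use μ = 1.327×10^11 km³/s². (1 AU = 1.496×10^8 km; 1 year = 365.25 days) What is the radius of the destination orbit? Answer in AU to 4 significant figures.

r₂ = 9.590 AU

In km: r₁ = 1.73 × 1.496×10^8 = 2.58808×10^8 km.
Transfer time t = 6.733 years × 365.25 × 86400 s = 2.124773208×10^8 s, and t = π√(a_t³/μ).
So a_t = (μ t²/π²)^(1/3) = (1.327×10^11 × (2.124773208×10^8)² / π²)^(1/3) = 8.4670×10^8 km.
Since a_t = (r₁ + r₂)/2, r₂ = 2a_t − r₁ = 2×8.4670×10^8 − 2.58808×10^8 = 1.434592×10^9 km.
In AU: r₂ = 1.434592×10^9 / 1.496×10^8 = 9.590 AU.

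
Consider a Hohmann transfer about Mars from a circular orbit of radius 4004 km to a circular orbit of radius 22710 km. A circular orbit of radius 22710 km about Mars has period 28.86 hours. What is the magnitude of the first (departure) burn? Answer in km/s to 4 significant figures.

From Kepler's third law T² = 4π²r³/μ at r = 22710 km, T = 28.86 hours = 28.86 × 3600 s = 1.03896×10^5 s: μ = 4π²r³/T² = 42836.5 km³/s².
The Hohmann ellipse has a_t = (r₁ + r₂)/2 = 13357 km.
Circular speed at r = 4004 km: v_c = √(μ/r) = 3.2708 km/s.
Transfer-orbit speed at the same r (vis-viva, a = a_t): v_t = √[μ(2/r − 1/a_t)] = 4.2649 km/s.
Δv₁ = |v_t − v_c| = |4.2649 − 3.2708| = 0.9941 km/s.

Δv₁ = 0.9941 km/s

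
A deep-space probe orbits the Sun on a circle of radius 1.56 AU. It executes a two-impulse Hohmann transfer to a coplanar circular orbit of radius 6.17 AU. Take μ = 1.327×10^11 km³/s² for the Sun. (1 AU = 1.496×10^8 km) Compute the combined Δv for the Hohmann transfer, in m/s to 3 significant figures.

In km: r₁ = 1.56 × 1.496×10^8 = 2.33376×10^8 km; r₂ = 6.17 × 1.496×10^8 = 9.23032×10^8 km.
The Hohmann ellipse has a_t = (r₁ + r₂)/2 = 5.78204×10^8 km.
Circular speed at r₁: v₁ = √(μ/r₁) = √(1.327×10^11/2.33376×10^8) = 23.8456 km/s.
On the transfer ellipse at r₁, vis-viva gives v_p = √[μ(2/r₁ − 1/a_t)] = 30.1283 km/s.
First burn Δv₁ = |v_p − v₁| = 6.283 km/s.
At r₂, v₂ = √(μ/r₂) = 11.9902 km/s.
Transfer-orbit speed at r₂: v_a = √[μ(2/r₂ − 1/a_t)] = 7.61754 km/s.
Second burn Δv₂ = |v₂ − v_a| = 4.373 km/s.
Total Δv = Δv₁ + Δv₂ = 10.66 km/s.

Δv = 10700 m/s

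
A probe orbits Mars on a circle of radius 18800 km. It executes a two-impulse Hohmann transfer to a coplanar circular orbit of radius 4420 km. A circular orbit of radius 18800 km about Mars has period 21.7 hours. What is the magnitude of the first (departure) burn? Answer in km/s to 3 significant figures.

From Kepler's third law T² = 4π²r³/μ at r = 18800 km, T = 21.7 hours = 21.7 × 3600 s = 78120 s: μ = 4π²r³/T² = 42984.2 km³/s².
The Hohmann ellipse has a_t = (r₁ + r₂)/2 = 11610 km.
Circular speed at r = 18800 km: v_c = √(μ/r) = 1.5121 km/s.
Vis-viva on the transfer ellipse at r = 18800 km gives v_t = √[μ(2/r − 1/a_t)] = 0.93298 km/s.
Δv₁ = |v_t − v_c| = |0.93298 − 1.5121| = 0.5791 km/s.

Δv₁ = 0.579 km/s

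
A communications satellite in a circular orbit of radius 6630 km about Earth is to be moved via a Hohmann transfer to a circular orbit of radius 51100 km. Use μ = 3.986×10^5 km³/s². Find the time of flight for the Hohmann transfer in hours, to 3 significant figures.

t = 6.78 hours

Semi-major axis of the transfer orbit: a_t = (6630 + 51100)/2 = 28865 km.
By Kepler's third law the transfer-orbit period is T = 2π√(a_t³/μ), so t = T/2 = 24400 s.
Converting: 24400 s ÷ 3600 s/hour = 6.78 hours.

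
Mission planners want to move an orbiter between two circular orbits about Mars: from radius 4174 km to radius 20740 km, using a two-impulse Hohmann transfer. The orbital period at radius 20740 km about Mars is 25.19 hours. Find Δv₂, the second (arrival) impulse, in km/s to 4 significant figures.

Δv₂ = 0.6052 km/s

From Kepler's third law T² = 4π²r³/μ at r = 20740 km, T = 25.19 hours = 25.19 × 3600 s = 90684 s: μ = 4π²r³/T² = 42827.7 km³/s².
The Hohmann ellipse has a_t = (r₁ + r₂)/2 = 12457 km.
Circular speed at r = 20740 km: v_c = √(μ/r) = 1.437 km/s.
Transfer-orbit speed at the same r (vis-viva, a = a_t): v_t = √[μ(2/r − 1/a_t)] = 0.8318 km/s.
Δv₂ = |v_t − v_c| = |0.8318 − 1.437| = 0.6052 km/s.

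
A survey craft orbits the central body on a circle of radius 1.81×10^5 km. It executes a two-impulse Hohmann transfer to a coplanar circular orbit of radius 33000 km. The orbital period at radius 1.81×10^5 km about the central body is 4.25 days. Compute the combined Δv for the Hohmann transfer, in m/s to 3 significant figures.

From Kepler's third law T² = 4π²r³/μ at r = 1.81×10^5 km, T = 4.25 days = 4.25 × 86400 s = 3.672×10^5 s: μ = 4π²r³/T² = 1.73616×10^6 km³/s².
The Hohmann ellipse has a_t = (r₁ + r₂)/2 = 1.070×10^5 km.
Circular speed at r₁: v₁ = √(μ/r₁) = √(1.73616×10^6/1.810×10^5) = 3.09710 km/s.
Transfer-orbit speed at r₁ (vis-viva equation): v_a = √[μ(2/r₁ − 1/a_t)] = 1.71997 km/s.
First burn Δv₁ = |v_a − v₁| = 1.37713 km/s.
Circular speed at r₂: v₂ = √(μ/r₂) = 7.25334 km/s.
Transfer-orbit speed at r₂: v_p = √[μ(2/r₂ − 1/a_t)] = 9.43377 km/s.
Second burn Δv₂ = |v₂ − v_p| = 2.18043 km/s.
Total Δv = Δv₁ + Δv₂ = 3.558 km/s.

Δv = 3560 m/s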